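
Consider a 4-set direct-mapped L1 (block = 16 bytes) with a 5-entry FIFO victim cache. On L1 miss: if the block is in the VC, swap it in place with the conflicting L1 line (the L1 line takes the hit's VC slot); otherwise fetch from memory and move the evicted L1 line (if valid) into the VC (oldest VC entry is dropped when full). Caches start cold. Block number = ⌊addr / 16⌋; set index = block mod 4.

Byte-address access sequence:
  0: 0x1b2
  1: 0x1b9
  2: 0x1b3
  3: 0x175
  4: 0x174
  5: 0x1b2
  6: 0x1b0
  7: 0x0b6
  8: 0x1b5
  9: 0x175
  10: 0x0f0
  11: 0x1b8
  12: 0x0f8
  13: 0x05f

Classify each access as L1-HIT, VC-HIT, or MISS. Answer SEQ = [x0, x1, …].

SEQ = [MISS, L1-HIT, L1-HIT, MISS, L1-HIT, VC-HIT, L1-HIT, MISS, VC-HIT, VC-HIT, MISS, VC-HIT, VC-HIT, MISS]

#0 0x1b2→b27/s3 MISS; vc=[]
#1 0x1b9→b27/s3 L1-HIT; vc=[]
#2 0x1b3→b27/s3 L1-HIT; vc=[]
#3 0x175→b23/s3 MISS; vc=[27]
#4 0x174→b23/s3 L1-HIT; vc=[27]
#5 0x1b2→b27/s3 VC-HIT; vc=[23]
#6 0x1b0→b27/s3 L1-HIT; vc=[23]
#7 0xb6→b11/s3 MISS; vc=[23,27]
#8 0x1b5→b27/s3 VC-HIT; vc=[23,11]
#9 0x175→b23/s3 VC-HIT; vc=[27,11]
#10 0xf0→b15/s3 MISS; vc=[27,11,23]
#11 0x1b8→b27/s3 VC-HIT; vc=[15,11,23]
#12 0xf8→b15/s3 VC-HIT; vc=[27,11,23]
#13 0x5f→b5/s1 MISS; vc=[27,11,23]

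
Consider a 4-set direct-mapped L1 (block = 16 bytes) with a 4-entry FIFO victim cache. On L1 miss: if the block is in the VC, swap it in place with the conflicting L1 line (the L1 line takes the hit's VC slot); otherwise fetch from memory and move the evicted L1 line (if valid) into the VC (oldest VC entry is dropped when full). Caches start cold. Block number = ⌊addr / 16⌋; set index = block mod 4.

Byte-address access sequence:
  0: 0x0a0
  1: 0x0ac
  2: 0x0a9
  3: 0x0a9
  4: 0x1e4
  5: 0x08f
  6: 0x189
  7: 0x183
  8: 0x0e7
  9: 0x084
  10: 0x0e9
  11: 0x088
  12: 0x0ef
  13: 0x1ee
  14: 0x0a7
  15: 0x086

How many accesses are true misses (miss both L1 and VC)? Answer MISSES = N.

#0 0xa0→b10/s2 MISS; vc=[]
#1 0xac→b10/s2 L1-HIT; vc=[]
#2 0xa9→b10/s2 L1-HIT; vc=[]
#3 0xa9→b10/s2 L1-HIT; vc=[]
#4 0x1e4→b30/s2 MISS; vc=[10]
#5 0x8f→b8/s0 MISS; vc=[10]
#6 0x189→b24/s0 MISS; vc=[10,8]
#7 0x183→b24/s0 L1-HIT; vc=[10,8]
#8 0xe7→b14/s2 MISS; vc=[10,8,30]
#9 0x84→b8/s0 VC-HIT; vc=[10,24,30]
#10 0xe9→b14/s2 L1-HIT; vc=[10,24,30]
#11 0x88→b8/s0 L1-HIT; vc=[10,24,30]
#12 0xef→b14/s2 L1-HIT; vc=[10,24,30]
#13 0x1ee→b30/s2 VC-HIT; vc=[10,24,14]
#14 0xa7→b10/s2 VC-HIT; vc=[30,24,14]
#15 0x86→b8/s0 L1-HIT; vc=[30,24,14]

MISSES = 5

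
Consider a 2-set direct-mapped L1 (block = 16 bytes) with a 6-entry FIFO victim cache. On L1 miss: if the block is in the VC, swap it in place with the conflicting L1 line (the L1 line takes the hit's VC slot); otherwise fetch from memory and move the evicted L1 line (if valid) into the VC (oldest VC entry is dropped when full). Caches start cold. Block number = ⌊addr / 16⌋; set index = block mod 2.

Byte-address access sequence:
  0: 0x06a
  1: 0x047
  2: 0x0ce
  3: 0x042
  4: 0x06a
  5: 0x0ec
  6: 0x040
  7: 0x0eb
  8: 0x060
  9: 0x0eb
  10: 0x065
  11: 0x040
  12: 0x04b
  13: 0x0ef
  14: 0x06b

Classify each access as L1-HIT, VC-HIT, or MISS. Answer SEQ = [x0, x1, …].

  [0] addr=0x6a blk=6 s=0: MISS | VC []
  [1] addr=0x47 blk=4 s=0: MISS | VC [6]
  [2] addr=0xce blk=12 s=0: MISS | VC [6, 4]
  [3] addr=0x42 blk=4 s=0: VC-HIT | VC [6, 12]
  [4] addr=0x6a blk=6 s=0: VC-HIT | VC [4, 12]
  [5] addr=0xec blk=14 s=0: MISS | VC [4, 12, 6]
  [6] addr=0x40 blk=4 s=0: VC-HIT | VC [14, 12, 6]
  [7] addr=0xeb blk=14 s=0: VC-HIT | VC [4, 12, 6]
  [8] addr=0x60 blk=6 s=0: VC-HIT | VC [4, 12, 14]
  [9] addr=0xeb blk=14 s=0: VC-HIT | VC [4, 12, 6]
  [10] addr=0x65 blk=6 s=0: VC-HIT | VC [4, 12, 14]
  [11] addr=0x40 blk=4 s=0: VC-HIT | VC [6, 12, 14]
  [12] addr=0x4b blk=4 s=0: L1-HIT | VC [6, 12, 14]
  [13] addr=0xef blk=14 s=0: VC-HIT | VC [6, 12, 4]
  [14] addr=0x6b blk=6 s=0: VC-HIT | VC [14, 12, 4]

SEQ = [MISS, MISS, MISS, VC-HIT, VC-HIT, MISS, VC-HIT, VC-HIT, VC-HIT, VC-HIT, VC-HIT, VC-HIT, L1-HIT, VC-HIT, VC-HIT]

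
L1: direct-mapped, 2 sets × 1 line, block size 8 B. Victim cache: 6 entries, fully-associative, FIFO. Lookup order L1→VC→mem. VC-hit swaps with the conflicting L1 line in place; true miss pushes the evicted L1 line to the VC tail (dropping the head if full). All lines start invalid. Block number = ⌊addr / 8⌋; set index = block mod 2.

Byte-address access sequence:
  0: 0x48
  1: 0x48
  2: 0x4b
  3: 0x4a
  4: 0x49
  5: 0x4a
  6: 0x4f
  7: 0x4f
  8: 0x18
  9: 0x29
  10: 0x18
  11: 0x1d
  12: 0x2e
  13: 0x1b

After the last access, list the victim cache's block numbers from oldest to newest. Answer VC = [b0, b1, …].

VC = [9, 5]

0: 0x48 (blk 9, set 1) → MISS  vc=[]
1: 0x48 (blk 9, set 1) → L1-HIT  vc=[]
2: 0x4b (blk 9, set 1) → L1-HIT  vc=[]
3: 0x4a (blk 9, set 1) → L1-HIT  vc=[]
4: 0x49 (blk 9, set 1) → L1-HIT  vc=[]
5: 0x4a (blk 9, set 1) → L1-HIT  vc=[]
6: 0x4f (blk 9, set 1) → L1-HIT  vc=[]
7: 0x4f (blk 9, set 1) → L1-HIT  vc=[]
8: 0x18 (blk 3, set 1) → MISS  vc=[9]
9: 0x29 (blk 5, set 1) → MISS  vc=[9, 3]
10: 0x18 (blk 3, set 1) → VC-HIT  vc=[9, 5]
11: 0x1d (blk 3, set 1) → L1-HIT  vc=[9, 5]
12: 0x2e (blk 5, set 1) → VC-HIT  vc=[9, 3]
13: 0x1b (blk 3, set 1) → VC-HIT  vc=[9, 5]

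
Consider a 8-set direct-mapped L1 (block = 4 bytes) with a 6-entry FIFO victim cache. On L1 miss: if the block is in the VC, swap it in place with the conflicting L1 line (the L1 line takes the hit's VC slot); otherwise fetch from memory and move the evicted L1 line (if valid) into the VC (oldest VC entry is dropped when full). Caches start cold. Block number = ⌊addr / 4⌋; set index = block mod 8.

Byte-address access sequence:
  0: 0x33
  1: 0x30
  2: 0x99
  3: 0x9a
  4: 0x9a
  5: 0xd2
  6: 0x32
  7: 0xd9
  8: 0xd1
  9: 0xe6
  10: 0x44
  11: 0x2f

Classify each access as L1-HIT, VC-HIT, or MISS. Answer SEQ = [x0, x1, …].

SEQ = [MISS, L1-HIT, MISS, L1-HIT, L1-HIT, MISS, VC-HIT, MISS, VC-HIT, MISS, MISS, MISS]

0: 0x33 (blk 12, set 4) → MISS  vc=[]
1: 0x30 (blk 12, set 4) → L1-HIT  vc=[]
2: 0x99 (blk 38, set 6) → MISS  vc=[]
3: 0x9a (blk 38, set 6) → L1-HIT  vc=[]
4: 0x9a (blk 38, set 6) → L1-HIT  vc=[]
5: 0xd2 (blk 52, set 4) → MISS  vc=[12]
6: 0x32 (blk 12, set 4) → VC-HIT  vc=[52]
7: 0xd9 (blk 54, set 6) → MISS  vc=[52, 38]
8: 0xd1 (blk 52, set 4) → VC-HIT  vc=[12, 38]
9: 0xe6 (blk 57, set 1) → MISS  vc=[12, 38]
10: 0x44 (blk 17, set 1) → MISS  vc=[12, 38, 57]
11: 0x2f (blk 11, set 3) → MISS  vc=[12, 38, 57]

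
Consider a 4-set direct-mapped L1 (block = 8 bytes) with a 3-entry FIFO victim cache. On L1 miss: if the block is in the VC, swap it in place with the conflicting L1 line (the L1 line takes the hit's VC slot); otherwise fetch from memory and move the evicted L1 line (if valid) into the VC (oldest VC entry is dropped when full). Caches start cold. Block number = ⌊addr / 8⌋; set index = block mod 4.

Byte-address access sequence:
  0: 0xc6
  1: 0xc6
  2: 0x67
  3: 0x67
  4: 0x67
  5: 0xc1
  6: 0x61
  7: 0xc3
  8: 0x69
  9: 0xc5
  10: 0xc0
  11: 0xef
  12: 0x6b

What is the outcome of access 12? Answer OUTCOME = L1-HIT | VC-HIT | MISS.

  [0] addr=0xc6 blk=24 s=0: MISS | VC []
  [1] addr=0xc6 blk=24 s=0: L1-HIT | VC []
  [2] addr=0x67 blk=12 s=0: MISS | VC [24]
  [3] addr=0x67 blk=12 s=0: L1-HIT | VC [24]
  [4] addr=0x67 blk=12 s=0: L1-HIT | VC [24]
  [5] addr=0xc1 blk=24 s=0: VC-HIT | VC [12]
  [6] addr=0x61 blk=12 s=0: VC-HIT | VC [24]
  [7] addr=0xc3 blk=24 s=0: VC-HIT | VC [12]
  [8] addr=0x69 blk=13 s=1: MISS | VC [12]
  [9] addr=0xc5 blk=24 s=0: L1-HIT | VC [12]
  [10] addr=0xc0 blk=24 s=0: L1-HIT | VC [12]
  [11] addr=0xef blk=29 s=1: MISS | VC [12, 13]
  [12] addr=0x6b blk=13 s=1: VC-HIT | VC [12, 29]

OUTCOME = VC-HIT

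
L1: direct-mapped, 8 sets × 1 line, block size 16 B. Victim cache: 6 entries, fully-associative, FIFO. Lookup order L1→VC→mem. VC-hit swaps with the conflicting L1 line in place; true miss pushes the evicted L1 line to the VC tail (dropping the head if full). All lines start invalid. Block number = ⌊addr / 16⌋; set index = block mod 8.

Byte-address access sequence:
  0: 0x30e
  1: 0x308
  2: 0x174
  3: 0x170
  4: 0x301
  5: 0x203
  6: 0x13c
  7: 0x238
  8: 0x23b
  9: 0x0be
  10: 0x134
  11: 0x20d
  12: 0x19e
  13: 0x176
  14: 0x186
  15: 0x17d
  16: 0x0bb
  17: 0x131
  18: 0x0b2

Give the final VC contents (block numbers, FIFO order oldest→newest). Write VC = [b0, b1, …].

VC = [48, 19, 35, 32]

#0 0x30e→b48/s0 MISS; vc=[]
#1 0x308→b48/s0 L1-HIT; vc=[]
#2 0x174→b23/s7 MISS; vc=[]
#3 0x170→b23/s7 L1-HIT; vc=[]
#4 0x301→b48/s0 L1-HIT; vc=[]
#5 0x203→b32/s0 MISS; vc=[48]
#6 0x13c→b19/s3 MISS; vc=[48]
#7 0x238→b35/s3 MISS; vc=[48,19]
#8 0x23b→b35/s3 L1-HIT; vc=[48,19]
#9 0xbe→b11/s3 MISS; vc=[48,19,35]
#10 0x134→b19/s3 VC-HIT; vc=[48,11,35]
#11 0x20d→b32/s0 L1-HIT; vc=[48,11,35]
#12 0x19e→b25/s1 MISS; vc=[48,11,35]
#13 0x176→b23/s7 L1-HIT; vc=[48,11,35]
#14 0x186→b24/s0 MISS; vc=[48,11,35,32]
#15 0x17d→b23/s7 L1-HIT; vc=[48,11,35,32]
#16 0xbb→b11/s3 VC-HIT; vc=[48,19,35,32]
#17 0x131→b19/s3 VC-HIT; vc=[48,11,35,32]
#18 0xb2→b11/s3 VC-HIT; vc=[48,19,35,32]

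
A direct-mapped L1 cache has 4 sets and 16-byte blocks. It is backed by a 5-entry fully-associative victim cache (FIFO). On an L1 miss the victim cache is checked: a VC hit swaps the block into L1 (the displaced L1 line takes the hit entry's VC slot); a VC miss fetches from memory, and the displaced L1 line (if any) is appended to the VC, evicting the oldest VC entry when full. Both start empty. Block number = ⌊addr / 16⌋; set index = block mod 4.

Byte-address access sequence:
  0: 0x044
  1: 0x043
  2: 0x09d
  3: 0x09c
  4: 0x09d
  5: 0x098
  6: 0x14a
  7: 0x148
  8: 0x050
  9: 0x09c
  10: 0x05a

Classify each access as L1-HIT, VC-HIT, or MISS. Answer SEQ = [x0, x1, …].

SEQ = [MISS, L1-HIT, MISS, L1-HIT, L1-HIT, L1-HIT, MISS, L1-HIT, MISS, VC-HIT, VC-HIT]

0: 0x44 (blk 4, set 0) → MISS  vc=[]
1: 0x43 (blk 4, set 0) → L1-HIT  vc=[]
2: 0x9d (blk 9, set 1) → MISS  vc=[]
3: 0x9c (blk 9, set 1) → L1-HIT  vc=[]
4: 0x9d (blk 9, set 1) → L1-HIT  vc=[]
5: 0x98 (blk 9, set 1) → L1-HIT  vc=[]
6: 0x14a (blk 20, set 0) → MISS  vc=[4]
7: 0x148 (blk 20, set 0) → L1-HIT  vc=[4]
8: 0x50 (blk 5, set 1) → MISS  vc=[4, 9]
9: 0x9c (blk 9, set 1) → VC-HIT  vc=[4, 5]
10: 0x5a (blk 5, set 1) → VC-HIT  vc=[4, 9]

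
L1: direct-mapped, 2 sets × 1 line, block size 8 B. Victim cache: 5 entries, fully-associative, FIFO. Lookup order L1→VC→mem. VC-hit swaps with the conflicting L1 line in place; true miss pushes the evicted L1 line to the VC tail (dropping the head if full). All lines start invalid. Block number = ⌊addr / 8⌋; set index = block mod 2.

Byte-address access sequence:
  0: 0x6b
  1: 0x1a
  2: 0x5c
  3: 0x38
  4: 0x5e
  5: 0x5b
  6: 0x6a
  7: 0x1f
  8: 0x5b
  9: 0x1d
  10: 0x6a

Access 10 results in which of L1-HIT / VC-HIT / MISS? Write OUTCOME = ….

0: 0x6b (blk 13, set 1) → MISS  vc=[]
1: 0x1a (blk 3, set 1) → MISS  vc=[13]
2: 0x5c (blk 11, set 1) → MISS  vc=[13, 3]
3: 0x38 (blk 7, set 1) → MISS  vc=[13, 3, 11]
4: 0x5e (blk 11, set 1) → VC-HIT  vc=[13, 3, 7]
5: 0x5b (blk 11, set 1) → L1-HIT  vc=[13, 3, 7]
6: 0x6a (blk 13, set 1) → VC-HIT  vc=[11, 3, 7]
7: 0x1f (blk 3, set 1) → VC-HIT  vc=[11, 13, 7]
8: 0x5b (blk 11, set 1) → VC-HIT  vc=[3, 13, 7]
9: 0x1d (blk 3, set 1) → VC-HIT  vc=[11, 13, 7]
10: 0x6a (blk 13, set 1) → VC-HIT  vc=[11, 3, 7]

OUTCOME = VC-HIT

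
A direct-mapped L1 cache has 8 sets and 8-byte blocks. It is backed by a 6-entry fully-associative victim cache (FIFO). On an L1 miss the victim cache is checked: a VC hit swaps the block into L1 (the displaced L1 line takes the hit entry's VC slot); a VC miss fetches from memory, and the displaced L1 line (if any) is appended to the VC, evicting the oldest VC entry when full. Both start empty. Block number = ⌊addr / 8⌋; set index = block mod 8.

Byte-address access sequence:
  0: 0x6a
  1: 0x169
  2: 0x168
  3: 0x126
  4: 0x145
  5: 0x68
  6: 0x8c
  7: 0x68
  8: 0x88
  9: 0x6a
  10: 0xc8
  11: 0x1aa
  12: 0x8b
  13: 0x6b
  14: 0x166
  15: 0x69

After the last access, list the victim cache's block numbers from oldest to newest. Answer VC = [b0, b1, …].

VC = [45, 25, 53, 36]

#0 0x6a→b13/s5 MISS; vc=[]
#1 0x169→b45/s5 MISS; vc=[13]
#2 0x168→b45/s5 L1-HIT; vc=[13]
#3 0x126→b36/s4 MISS; vc=[13]
#4 0x145→b40/s0 MISS; vc=[13]
#5 0x68→b13/s5 VC-HIT; vc=[45]
#6 0x8c→b17/s1 MISS; vc=[45]
#7 0x68→b13/s5 L1-HIT; vc=[45]
#8 0x88→b17/s1 L1-HIT; vc=[45]
#9 0x6a→b13/s5 L1-HIT; vc=[45]
#10 0xc8→b25/s1 MISS; vc=[45,17]
#11 0x1aa→b53/s5 MISS; vc=[45,17,13]
#12 0x8b→b17/s1 VC-HIT; vc=[45,25,13]
#13 0x6b→b13/s5 VC-HIT; vc=[45,25,53]
#14 0x166→b44/s4 MISS; vc=[45,25,53,36]
#15 0x69→b13/s5 L1-HIT; vc=[45,25,53,36]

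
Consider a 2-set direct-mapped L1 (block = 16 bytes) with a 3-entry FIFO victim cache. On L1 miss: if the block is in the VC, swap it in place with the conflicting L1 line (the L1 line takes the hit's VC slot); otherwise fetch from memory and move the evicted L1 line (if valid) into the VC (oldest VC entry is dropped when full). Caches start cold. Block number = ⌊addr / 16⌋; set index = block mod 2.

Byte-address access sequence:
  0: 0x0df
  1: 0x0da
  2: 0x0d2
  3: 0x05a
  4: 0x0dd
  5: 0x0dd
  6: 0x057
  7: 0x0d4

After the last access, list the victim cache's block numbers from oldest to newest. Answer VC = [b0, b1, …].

VC = [5]

0: 0xdf (blk 13, set 1) → MISS  vc=[]
1: 0xda (blk 13, set 1) → L1-HIT  vc=[]
2: 0xd2 (blk 13, set 1) → L1-HIT  vc=[]
3: 0x5a (blk 5, set 1) → MISS  vc=[13]
4: 0xdd (blk 13, set 1) → VC-HIT  vc=[5]
5: 0xdd (blk 13, set 1) → L1-HIT  vc=[5]
6: 0x57 (blk 5, set 1) → VC-HIT  vc=[13]
7: 0xd4 (blk 13, set 1) → VC-HIT  vc=[5]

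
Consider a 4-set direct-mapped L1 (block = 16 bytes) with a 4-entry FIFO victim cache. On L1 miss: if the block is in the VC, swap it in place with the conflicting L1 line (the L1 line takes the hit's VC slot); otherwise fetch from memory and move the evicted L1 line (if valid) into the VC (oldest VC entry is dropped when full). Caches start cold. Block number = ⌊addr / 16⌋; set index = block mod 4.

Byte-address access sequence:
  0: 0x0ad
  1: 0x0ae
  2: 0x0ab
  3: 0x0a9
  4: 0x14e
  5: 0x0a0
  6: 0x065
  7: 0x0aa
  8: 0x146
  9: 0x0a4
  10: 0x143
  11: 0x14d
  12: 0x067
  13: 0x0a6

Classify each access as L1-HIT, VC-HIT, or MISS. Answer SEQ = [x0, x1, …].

SEQ = [MISS, L1-HIT, L1-HIT, L1-HIT, MISS, L1-HIT, MISS, VC-HIT, L1-HIT, L1-HIT, L1-HIT, L1-HIT, VC-HIT, VC-HIT]

#0 0xad→b10/s2 MISS; vc=[]
#1 0xae→b10/s2 L1-HIT; vc=[]
#2 0xab→b10/s2 L1-HIT; vc=[]
#3 0xa9→b10/s2 L1-HIT; vc=[]
#4 0x14e→b20/s0 MISS; vc=[]
#5 0xa0→b10/s2 L1-HIT; vc=[]
#6 0x65→b6/s2 MISS; vc=[10]
#7 0xaa→b10/s2 VC-HIT; vc=[6]
#8 0x146→b20/s0 L1-HIT; vc=[6]
#9 0xa4→b10/s2 L1-HIT; vc=[6]
#10 0x143→b20/s0 L1-HIT; vc=[6]
#11 0x14d→b20/s0 L1-HIT; vc=[6]
#12 0x67→b6/s2 VC-HIT; vc=[10]
#13 0xa6→b10/s2 VC-HIT; vc=[6]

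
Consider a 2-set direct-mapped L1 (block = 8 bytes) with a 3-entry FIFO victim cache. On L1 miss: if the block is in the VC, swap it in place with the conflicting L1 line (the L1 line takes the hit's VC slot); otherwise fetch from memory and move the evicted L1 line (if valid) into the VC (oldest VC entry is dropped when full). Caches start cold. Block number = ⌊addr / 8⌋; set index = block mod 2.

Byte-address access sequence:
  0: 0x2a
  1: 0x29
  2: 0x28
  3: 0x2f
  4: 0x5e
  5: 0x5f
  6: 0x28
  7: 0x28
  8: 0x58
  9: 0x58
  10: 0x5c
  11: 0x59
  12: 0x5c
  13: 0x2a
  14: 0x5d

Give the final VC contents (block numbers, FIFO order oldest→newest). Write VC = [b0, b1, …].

  [0] addr=0x2a blk=5 s=1: MISS | VC []
  [1] addr=0x29 blk=5 s=1: L1-HIT | VC []
  [2] addr=0x28 blk=5 s=1: L1-HIT | VC []
  [3] addr=0x2f blk=5 s=1: L1-HIT | VC []
  [4] addr=0x5e blk=11 s=1: MISS | VC [5]
  [5] addr=0x5f blk=11 s=1: L1-HIT | VC [5]
  [6] addr=0x28 blk=5 s=1: VC-HIT | VC [11]
  [7] addr=0x28 blk=5 s=1: L1-HIT | VC [11]
  [8] addr=0x58 blk=11 s=1: VC-HIT | VC [5]
  [9] addr=0x58 blk=11 s=1: L1-HIT | VC [5]
  [10] addr=0x5c blk=11 s=1: L1-HIT | VC [5]
  [11] addr=0x59 blk=11 s=1: L1-HIT | VC [5]
  [12] addr=0x5c blk=11 s=1: L1-HIT | VC [5]
  [13] addr=0x2a blk=5 s=1: VC-HIT | VC [11]
  [14] addr=0x5d blk=11 s=1: VC-HIT | VC [5]

VC = [5]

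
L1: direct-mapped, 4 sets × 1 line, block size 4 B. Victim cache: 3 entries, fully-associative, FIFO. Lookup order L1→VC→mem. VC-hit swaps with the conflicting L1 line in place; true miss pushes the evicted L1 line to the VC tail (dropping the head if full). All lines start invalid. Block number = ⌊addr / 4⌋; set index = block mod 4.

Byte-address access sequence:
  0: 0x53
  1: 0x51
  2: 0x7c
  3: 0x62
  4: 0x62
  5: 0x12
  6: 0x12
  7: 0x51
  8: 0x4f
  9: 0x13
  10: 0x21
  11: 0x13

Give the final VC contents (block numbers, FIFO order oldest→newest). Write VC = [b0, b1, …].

0: 0x53 (blk 20, set 0) → MISS  vc=[]
1: 0x51 (blk 20, set 0) → L1-HIT  vc=[]
2: 0x7c (blk 31, set 3) → MISS  vc=[]
3: 0x62 (blk 24, set 0) → MISS  vc=[20]
4: 0x62 (blk 24, set 0) → L1-HIT  vc=[20]
5: 0x12 (blk 4, set 0) → MISS  vc=[20, 24]
6: 0x12 (blk 4, set 0) → L1-HIT  vc=[20, 24]
7: 0x51 (blk 20, set 0) → VC-HIT  vc=[4, 24]
8: 0x4f (blk 19, set 3) → MISS  vc=[4, 24, 31]
9: 0x13 (blk 4, set 0) → VC-HIT  vc=[20, 24, 31]
10: 0x21 (blk 8, set 0) → MISS  vc=[24, 31, 4]
11: 0x13 (blk 4, set 0) → VC-HIT  vc=[24, 31, 8]

VC = [24, 31, 8]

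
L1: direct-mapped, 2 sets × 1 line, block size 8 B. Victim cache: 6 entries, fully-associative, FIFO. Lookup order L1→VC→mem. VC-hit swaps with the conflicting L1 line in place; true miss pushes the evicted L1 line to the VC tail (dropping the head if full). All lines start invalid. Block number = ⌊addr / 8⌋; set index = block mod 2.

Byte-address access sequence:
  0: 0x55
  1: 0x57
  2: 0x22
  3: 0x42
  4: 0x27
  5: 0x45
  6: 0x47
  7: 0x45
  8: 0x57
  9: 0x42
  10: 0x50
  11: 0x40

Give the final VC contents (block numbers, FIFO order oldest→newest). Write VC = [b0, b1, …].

0: 0x55 (blk 10, set 0) → MISS  vc=[]
1: 0x57 (blk 10, set 0) → L1-HIT  vc=[]
2: 0x22 (blk 4, set 0) → MISS  vc=[10]
3: 0x42 (blk 8, set 0) → MISS  vc=[10, 4]
4: 0x27 (blk 4, set 0) → VC-HIT  vc=[10, 8]
5: 0x45 (blk 8, set 0) → VC-HIT  vc=[10, 4]
6: 0x47 (blk 8, set 0) → L1-HIT  vc=[10, 4]
7: 0x45 (blk 8, set 0) → L1-HIT  vc=[10, 4]
8: 0x57 (blk 10, set 0) → VC-HIT  vc=[8, 4]
9: 0x42 (blk 8, set 0) → VC-HIT  vc=[10, 4]
10: 0x50 (blk 10, set 0) → VC-HIT  vc=[8, 4]
11: 0x40 (blk 8, set 0) → VC-HIT  vc=[10, 4]

VC = [10, 4]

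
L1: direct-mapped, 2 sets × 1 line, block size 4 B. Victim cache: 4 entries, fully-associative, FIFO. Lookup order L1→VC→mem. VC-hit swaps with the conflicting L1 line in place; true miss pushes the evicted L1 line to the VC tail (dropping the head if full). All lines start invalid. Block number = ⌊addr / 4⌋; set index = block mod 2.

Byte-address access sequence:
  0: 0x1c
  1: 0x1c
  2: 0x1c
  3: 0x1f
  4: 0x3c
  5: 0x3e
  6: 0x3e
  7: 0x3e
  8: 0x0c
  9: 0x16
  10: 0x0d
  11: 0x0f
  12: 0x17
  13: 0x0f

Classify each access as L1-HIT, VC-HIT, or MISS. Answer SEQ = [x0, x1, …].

SEQ = [MISS, L1-HIT, L1-HIT, L1-HIT, MISS, L1-HIT, L1-HIT, L1-HIT, MISS, MISS, VC-HIT, L1-HIT, VC-HIT, VC-HIT]

#0 0x1c→b7/s1 MISS; vc=[]
#1 0x1c→b7/s1 L1-HIT; vc=[]
#2 0x1c→b7/s1 L1-HIT; vc=[]
#3 0x1f→b7/s1 L1-HIT; vc=[]
#4 0x3c→b15/s1 MISS; vc=[7]
#5 0x3e→b15/s1 L1-HIT; vc=[7]
#6 0x3e→b15/s1 L1-HIT; vc=[7]
#7 0x3e→b15/s1 L1-HIT; vc=[7]
#8 0xc→b3/s1 MISS; vc=[7,15]
#9 0x16→b5/s1 MISS; vc=[7,15,3]
#10 0xd→b3/s1 VC-HIT; vc=[7,15,5]
#11 0xf→b3/s1 L1-HIT; vc=[7,15,5]
#12 0x17→b5/s1 VC-HIT; vc=[7,15,3]
#13 0xf→b3/s1 VC-HIT; vc=[7,15,5]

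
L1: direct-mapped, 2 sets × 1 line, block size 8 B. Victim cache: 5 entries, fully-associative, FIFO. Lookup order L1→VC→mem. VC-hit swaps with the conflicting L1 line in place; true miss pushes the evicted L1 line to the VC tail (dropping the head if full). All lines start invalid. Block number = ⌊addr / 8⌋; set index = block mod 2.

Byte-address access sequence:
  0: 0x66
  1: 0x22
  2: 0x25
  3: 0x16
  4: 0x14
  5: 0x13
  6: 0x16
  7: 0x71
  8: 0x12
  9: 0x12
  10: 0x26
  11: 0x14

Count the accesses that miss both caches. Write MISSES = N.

MISSES = 4

0: 0x66 (blk 12, set 0) → MISS  vc=[]
1: 0x22 (blk 4, set 0) → MISS  vc=[12]
2: 0x25 (blk 4, set 0) → L1-HIT  vc=[12]
3: 0x16 (blk 2, set 0) → MISS  vc=[12, 4]
4: 0x14 (blk 2, set 0) → L1-HIT  vc=[12, 4]
5: 0x13 (blk 2, set 0) → L1-HIT  vc=[12, 4]
6: 0x16 (blk 2, set 0) → L1-HIT  vc=[12, 4]
7: 0x71 (blk 14, set 0) → MISS  vc=[12, 4, 2]
8: 0x12 (blk 2, set 0) → VC-HIT  vc=[12, 4, 14]
9: 0x12 (blk 2, set 0) → L1-HIT  vc=[12, 4, 14]
10: 0x26 (blk 4, set 0) → VC-HIT  vc=[12, 2, 14]
11: 0x14 (blk 2, set 0) → VC-HIT  vc=[12, 4, 14]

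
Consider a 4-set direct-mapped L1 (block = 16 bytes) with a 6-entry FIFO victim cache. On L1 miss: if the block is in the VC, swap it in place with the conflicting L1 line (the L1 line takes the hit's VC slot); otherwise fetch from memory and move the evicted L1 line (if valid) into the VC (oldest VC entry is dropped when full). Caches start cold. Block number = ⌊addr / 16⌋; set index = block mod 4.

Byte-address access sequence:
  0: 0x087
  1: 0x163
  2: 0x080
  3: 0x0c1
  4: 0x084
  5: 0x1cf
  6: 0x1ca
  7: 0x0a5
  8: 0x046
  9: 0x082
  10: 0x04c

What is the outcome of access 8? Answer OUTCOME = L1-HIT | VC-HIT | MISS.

OUTCOME = MISS

0: 0x87 (blk 8, set 0) → MISS  vc=[]
1: 0x163 (blk 22, set 2) → MISS  vc=[]
2: 0x80 (blk 8, set 0) → L1-HIT  vc=[]
3: 0xc1 (blk 12, set 0) → MISS  vc=[8]
4: 0x84 (blk 8, set 0) → VC-HIT  vc=[12]
5: 0x1cf (blk 28, set 0) → MISS  vc=[12, 8]
6: 0x1ca (blk 28, set 0) → L1-HIT  vc=[12, 8]
7: 0xa5 (blk 10, set 2) → MISS  vc=[12, 8, 22]
8: 0x46 (blk 4, set 0) → MISS  vc=[12, 8, 22, 28]
9: 0x82 (blk 8, set 0) → VC-HIT  vc=[12, 4, 22, 28]
10: 0x4c (blk 4, set 0) → VC-HIT  vc=[12, 8, 22, 28]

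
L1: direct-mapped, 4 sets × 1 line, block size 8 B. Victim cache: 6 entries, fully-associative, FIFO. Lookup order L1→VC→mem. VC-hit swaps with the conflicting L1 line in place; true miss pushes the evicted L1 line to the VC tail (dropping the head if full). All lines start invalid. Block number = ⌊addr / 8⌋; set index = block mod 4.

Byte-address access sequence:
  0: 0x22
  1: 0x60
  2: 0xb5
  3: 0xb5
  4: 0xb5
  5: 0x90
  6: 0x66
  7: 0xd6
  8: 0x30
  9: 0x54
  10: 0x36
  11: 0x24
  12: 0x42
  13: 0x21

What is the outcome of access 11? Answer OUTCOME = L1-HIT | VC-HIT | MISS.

OUTCOME = VC-HIT

  [0] addr=0x22 blk=4 s=0: MISS | VC []
  [1] addr=0x60 blk=12 s=0: MISS | VC [4]
  [2] addr=0xb5 blk=22 s=2: MISS | VC [4]
  [3] addr=0xb5 blk=22 s=2: L1-HIT | VC [4]
  [4] addr=0xb5 blk=22 s=2: L1-HIT | VC [4]
  [5] addr=0x90 blk=18 s=2: MISS | VC [4, 22]
  [6] addr=0x66 blk=12 s=0: L1-HIT | VC [4, 22]
  [7] addr=0xd6 blk=26 s=2: MISS | VC [4, 22, 18]
  [8] addr=0x30 blk=6 s=2: MISS | VC [4, 22, 18, 26]
  [9] addr=0x54 blk=10 s=2: MISS | VC [4, 22, 18, 26, 6]
  [10] addr=0x36 blk=6 s=2: VC-HIT | VC [4, 22, 18, 26, 10]
  [11] addr=0x24 blk=4 s=0: VC-HIT | VC [12, 22, 18, 26, 10]
  [12] addr=0x42 blk=8 s=0: MISS | VC [12, 22, 18, 26, 10, 4]
  [13] addr=0x21 blk=4 s=0: VC-HIT | VC [12, 22, 18, 26, 10, 8]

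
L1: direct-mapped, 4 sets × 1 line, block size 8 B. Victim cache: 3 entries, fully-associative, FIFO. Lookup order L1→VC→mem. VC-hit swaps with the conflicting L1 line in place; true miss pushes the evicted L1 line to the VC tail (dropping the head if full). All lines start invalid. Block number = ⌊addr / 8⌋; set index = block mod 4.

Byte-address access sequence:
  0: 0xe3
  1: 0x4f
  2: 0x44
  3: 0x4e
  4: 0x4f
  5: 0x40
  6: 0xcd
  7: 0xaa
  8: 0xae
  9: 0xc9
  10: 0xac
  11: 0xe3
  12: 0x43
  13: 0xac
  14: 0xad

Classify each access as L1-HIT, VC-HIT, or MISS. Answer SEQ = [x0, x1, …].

SEQ = [MISS, MISS, MISS, L1-HIT, L1-HIT, L1-HIT, MISS, MISS, L1-HIT, VC-HIT, VC-HIT, VC-HIT, VC-HIT, L1-HIT, L1-HIT]

  [0] addr=0xe3 blk=28 s=0: MISS | VC []
  [1] addr=0x4f blk=9 s=1: MISS | VC []
  [2] addr=0x44 blk=8 s=0: MISS | VC [28]
  [3] addr=0x4e blk=9 s=1: L1-HIT | VC [28]
  [4] addr=0x4f blk=9 s=1: L1-HIT | VC [28]
  [5] addr=0x40 blk=8 s=0: L1-HIT | VC [28]
  [6] addr=0xcd blk=25 s=1: MISS | VC [28, 9]
  [7] addr=0xaa blk=21 s=1: MISS | VC [28, 9, 25]
  [8] addr=0xae blk=21 s=1: L1-HIT | VC [28, 9, 25]
  [9] addr=0xc9 blk=25 s=1: VC-HIT | VC [28, 9, 21]
  [10] addr=0xac blk=21 s=1: VC-HIT | VC [28, 9, 25]
  [11] addr=0xe3 blk=28 s=0: VC-HIT | VC [8, 9, 25]
  [12] addr=0x43 blk=8 s=0: VC-HIT | VC [28, 9, 25]
  [13] addr=0xac blk=21 s=1: L1-HIT | VC [28, 9, 25]
  [14] addr=0xad blk=21 s=1: L1-HIT | VC [28, 9, 25]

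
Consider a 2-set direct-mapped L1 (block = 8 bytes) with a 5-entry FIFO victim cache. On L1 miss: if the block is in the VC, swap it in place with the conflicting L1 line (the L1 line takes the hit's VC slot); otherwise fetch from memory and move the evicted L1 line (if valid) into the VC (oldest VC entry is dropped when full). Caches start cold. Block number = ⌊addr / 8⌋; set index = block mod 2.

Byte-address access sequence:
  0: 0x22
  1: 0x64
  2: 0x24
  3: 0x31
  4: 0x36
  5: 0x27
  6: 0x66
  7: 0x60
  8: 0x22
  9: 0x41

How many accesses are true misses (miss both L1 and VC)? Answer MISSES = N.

MISSES = 4

0: 0x22 (blk 4, set 0) → MISS  vc=[]
1: 0x64 (blk 12, set 0) → MISS  vc=[4]
2: 0x24 (blk 4, set 0) → VC-HIT  vc=[12]
3: 0x31 (blk 6, set 0) → MISS  vc=[12, 4]
4: 0x36 (blk 6, set 0) → L1-HIT  vc=[12, 4]
5: 0x27 (blk 4, set 0) → VC-HIT  vc=[12, 6]
6: 0x66 (blk 12, set 0) → VC-HIT  vc=[4, 6]
7: 0x60 (blk 12, set 0) → L1-HIT  vc=[4, 6]
8: 0x22 (blk 4, set 0) → VC-HIT  vc=[12, 6]
9: 0x41 (blk 8, set 0) → MISS  vc=[12, 6, 4]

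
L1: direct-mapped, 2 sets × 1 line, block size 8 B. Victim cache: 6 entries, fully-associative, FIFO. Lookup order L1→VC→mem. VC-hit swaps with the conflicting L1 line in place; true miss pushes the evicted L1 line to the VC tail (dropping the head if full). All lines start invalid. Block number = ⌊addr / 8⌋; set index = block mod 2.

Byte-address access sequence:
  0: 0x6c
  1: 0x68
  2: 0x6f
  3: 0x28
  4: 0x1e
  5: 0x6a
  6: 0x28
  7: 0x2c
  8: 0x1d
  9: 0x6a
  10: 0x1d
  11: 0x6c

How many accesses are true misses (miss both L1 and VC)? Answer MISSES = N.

MISSES = 3

  [0] addr=0x6c blk=13 s=1: MISS | VC []
  [1] addr=0x68 blk=13 s=1: L1-HIT | VC []
  [2] addr=0x6f blk=13 s=1: L1-HIT | VC []
  [3] addr=0x28 blk=5 s=1: MISS | VC [13]
  [4] addr=0x1e blk=3 s=1: MISS | VC [13, 5]
  [5] addr=0x6a blk=13 s=1: VC-HIT | VC [3, 5]
  [6] addr=0x28 blk=5 s=1: VC-HIT | VC [3, 13]
  [7] addr=0x2c blk=5 s=1: L1-HIT | VC [3, 13]
  [8] addr=0x1d blk=3 s=1: VC-HIT | VC [5, 13]
  [9] addr=0x6a blk=13 s=1: VC-HIT | VC [5, 3]
  [10] addr=0x1d blk=3 s=1: VC-HIT | VC [5, 13]
  [11] addr=0x6c blk=13 s=1: VC-HIT | VC [5, 3]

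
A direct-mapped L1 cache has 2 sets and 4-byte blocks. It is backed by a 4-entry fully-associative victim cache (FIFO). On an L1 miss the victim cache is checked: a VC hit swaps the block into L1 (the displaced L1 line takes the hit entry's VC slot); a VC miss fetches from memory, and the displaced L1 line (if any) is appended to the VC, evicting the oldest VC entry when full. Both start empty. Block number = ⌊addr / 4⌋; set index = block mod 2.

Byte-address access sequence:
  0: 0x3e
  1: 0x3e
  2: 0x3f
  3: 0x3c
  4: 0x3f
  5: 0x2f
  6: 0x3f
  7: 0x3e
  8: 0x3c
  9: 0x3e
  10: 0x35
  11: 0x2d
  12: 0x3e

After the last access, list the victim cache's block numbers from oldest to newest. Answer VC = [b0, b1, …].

#0 0x3e→b15/s1 MISS; vc=[]
#1 0x3e→b15/s1 L1-HIT; vc=[]
#2 0x3f→b15/s1 L1-HIT; vc=[]
#3 0x3c→b15/s1 L1-HIT; vc=[]
#4 0x3f→b15/s1 L1-HIT; vc=[]
#5 0x2f→b11/s1 MISS; vc=[15]
#6 0x3f→b15/s1 VC-HIT; vc=[11]
#7 0x3e→b15/s1 L1-HIT; vc=[11]
#8 0x3c→b15/s1 L1-HIT; vc=[11]
#9 0x3e→b15/s1 L1-HIT; vc=[11]
#10 0x35→b13/s1 MISS; vc=[11,15]
#11 0x2d→b11/s1 VC-HIT; vc=[13,15]
#12 0x3e→b15/s1 VC-HIT; vc=[13,11]

VC = [13, 11]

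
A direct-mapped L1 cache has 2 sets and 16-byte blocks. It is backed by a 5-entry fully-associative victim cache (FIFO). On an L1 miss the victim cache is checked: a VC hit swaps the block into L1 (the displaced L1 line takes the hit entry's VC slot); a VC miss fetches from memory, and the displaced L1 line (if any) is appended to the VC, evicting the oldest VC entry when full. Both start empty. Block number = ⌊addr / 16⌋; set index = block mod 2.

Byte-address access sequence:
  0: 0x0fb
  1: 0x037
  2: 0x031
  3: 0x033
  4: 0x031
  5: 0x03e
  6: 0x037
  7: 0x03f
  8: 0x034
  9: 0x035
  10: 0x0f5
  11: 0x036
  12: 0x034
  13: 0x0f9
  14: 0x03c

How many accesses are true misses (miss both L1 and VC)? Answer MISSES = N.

MISSES = 2

0: 0xfb (blk 15, set 1) → MISS  vc=[]
1: 0x37 (blk 3, set 1) → MISS  vc=[15]
2: 0x31 (blk 3, set 1) → L1-HIT  vc=[15]
3: 0x33 (blk 3, set 1) → L1-HIT  vc=[15]
4: 0x31 (blk 3, set 1) → L1-HIT  vc=[15]
5: 0x3e (blk 3, set 1) → L1-HIT  vc=[15]
6: 0x37 (blk 3, set 1) → L1-HIT  vc=[15]
7: 0x3f (blk 3, set 1) → L1-HIT  vc=[15]
8: 0x34 (blk 3, set 1) → L1-HIT  vc=[15]
9: 0x35 (blk 3, set 1) → L1-HIT  vc=[15]
10: 0xf5 (blk 15, set 1) → VC-HIT  vc=[3]
11: 0x36 (blk 3, set 1) → VC-HIT  vc=[15]
12: 0x34 (blk 3, set 1) → L1-HIT  vc=[15]
13: 0xf9 (blk 15, set 1) → VC-HIT  vc=[3]
14: 0x3c (blk 3, set 1) → VC-HIT  vc=[15]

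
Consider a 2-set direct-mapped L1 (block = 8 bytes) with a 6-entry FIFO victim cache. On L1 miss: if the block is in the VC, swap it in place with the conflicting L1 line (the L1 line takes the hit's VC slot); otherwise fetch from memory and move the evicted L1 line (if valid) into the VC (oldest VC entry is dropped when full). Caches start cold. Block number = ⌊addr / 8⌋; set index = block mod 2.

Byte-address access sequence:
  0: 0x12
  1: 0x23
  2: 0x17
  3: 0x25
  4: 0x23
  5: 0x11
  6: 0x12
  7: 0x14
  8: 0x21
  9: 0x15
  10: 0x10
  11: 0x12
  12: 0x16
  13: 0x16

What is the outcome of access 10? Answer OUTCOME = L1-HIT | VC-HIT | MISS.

OUTCOME = L1-HIT

  [0] addr=0x12 blk=2 s=0: MISS | VC []
  [1] addr=0x23 blk=4 s=0: MISS | VC [2]
  [2] addr=0x17 blk=2 s=0: VC-HIT | VC [4]
  [3] addr=0x25 blk=4 s=0: VC-HIT | VC [2]
  [4] addr=0x23 blk=4 s=0: L1-HIT | VC [2]
  [5] addr=0x11 blk=2 s=0: VC-HIT | VC [4]
  [6] addr=0x12 blk=2 s=0: L1-HIT | VC [4]
  [7] addr=0x14 blk=2 s=0: L1-HIT | VC [4]
  [8] addr=0x21 blk=4 s=0: VC-HIT | VC [2]
  [9] addr=0x15 blk=2 s=0: VC-HIT | VC [4]
  [10] addr=0x10 blk=2 s=0: L1-HIT | VC [4]
  [11] addr=0x12 blk=2 s=0: L1-HIT | VC [4]
  [12] addr=0x16 blk=2 s=0: L1-HIT | VC [4]
  [13] addr=0x16 blk=2 s=0: L1-HIT | VC [4]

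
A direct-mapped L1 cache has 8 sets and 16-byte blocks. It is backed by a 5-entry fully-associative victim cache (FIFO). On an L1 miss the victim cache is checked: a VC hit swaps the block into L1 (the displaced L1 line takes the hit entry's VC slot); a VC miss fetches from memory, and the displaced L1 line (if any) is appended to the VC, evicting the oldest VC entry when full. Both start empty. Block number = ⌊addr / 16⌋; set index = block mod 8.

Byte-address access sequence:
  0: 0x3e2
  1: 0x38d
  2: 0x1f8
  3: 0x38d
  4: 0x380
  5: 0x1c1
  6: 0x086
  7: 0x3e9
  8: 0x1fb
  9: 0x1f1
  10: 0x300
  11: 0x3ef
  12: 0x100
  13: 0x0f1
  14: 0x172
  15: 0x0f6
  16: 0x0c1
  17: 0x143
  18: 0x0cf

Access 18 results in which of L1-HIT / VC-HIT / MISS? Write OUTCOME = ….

#0 0x3e2→b62/s6 MISS; vc=[]
#1 0x38d→b56/s0 MISS; vc=[]
#2 0x1f8→b31/s7 MISS; vc=[]
#3 0x38d→b56/s0 L1-HIT; vc=[]
#4 0x380→b56/s0 L1-HIT; vc=[]
#5 0x1c1→b28/s4 MISS; vc=[]
#6 0x86→b8/s0 MISS; vc=[56]
#7 0x3e9→b62/s6 L1-HIT; vc=[56]
#8 0x1fb→b31/s7 L1-HIT; vc=[56]
#9 0x1f1→b31/s7 L1-HIT; vc=[56]
#10 0x300→b48/s0 MISS; vc=[56,8]
#11 0x3ef→b62/s6 L1-HIT; vc=[56,8]
#12 0x100→b16/s0 MISS; vc=[56,8,48]
#13 0xf1→b15/s7 MISS; vc=[56,8,48,31]
#14 0x172→b23/s7 MISS; vc=[56,8,48,31,15]
#15 0xf6→b15/s7 VC-HIT; vc=[56,8,48,31,23]
#16 0xc1→b12/s4 MISS; vc=[8,48,31,23,28]
#17 0x143→b20/s4 MISS; vc=[48,31,23,28,12]
#18 0xcf→b12/s4 VC-HIT; vc=[48,31,23,28,20]

OUTCOME = VC-HIT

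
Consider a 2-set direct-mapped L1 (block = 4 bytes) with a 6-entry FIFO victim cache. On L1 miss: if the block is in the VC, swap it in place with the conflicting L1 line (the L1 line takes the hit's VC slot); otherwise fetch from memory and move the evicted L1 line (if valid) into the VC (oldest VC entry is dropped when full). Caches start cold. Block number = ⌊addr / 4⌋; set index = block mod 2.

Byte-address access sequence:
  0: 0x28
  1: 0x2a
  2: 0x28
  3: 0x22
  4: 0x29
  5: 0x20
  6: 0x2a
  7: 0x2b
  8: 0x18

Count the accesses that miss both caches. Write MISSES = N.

MISSES = 3

  [0] addr=0x28 blk=10 s=0: MISS | VC []
  [1] addr=0x2a blk=10 s=0: L1-HIT | VC []
  [2] addr=0x28 blk=10 s=0: L1-HIT | VC []
  [3] addr=0x22 blk=8 s=0: MISS | VC [10]
  [4] addr=0x29 blk=10 s=0: VC-HIT | VC [8]
  [5] addr=0x20 blk=8 s=0: VC-HIT | VC [10]
  [6] addr=0x2a blk=10 s=0: VC-HIT | VC [8]
  [7] addr=0x2b blk=10 s=0: L1-HIT | VC [8]
  [8] addr=0x18 blk=6 s=0: MISS | VC [8, 10]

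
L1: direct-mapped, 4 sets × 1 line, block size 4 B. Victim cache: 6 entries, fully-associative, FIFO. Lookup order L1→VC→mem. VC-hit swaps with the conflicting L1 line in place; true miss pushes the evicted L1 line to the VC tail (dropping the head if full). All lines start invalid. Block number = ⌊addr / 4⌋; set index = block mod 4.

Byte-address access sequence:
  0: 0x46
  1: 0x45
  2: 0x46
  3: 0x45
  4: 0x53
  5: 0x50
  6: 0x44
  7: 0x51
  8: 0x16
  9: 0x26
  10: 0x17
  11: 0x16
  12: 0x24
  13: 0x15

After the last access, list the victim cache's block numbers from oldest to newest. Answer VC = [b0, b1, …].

#0 0x46→b17/s1 MISS; vc=[]
#1 0x45→b17/s1 L1-HIT; vc=[]
#2 0x46→b17/s1 L1-HIT; vc=[]
#3 0x45→b17/s1 L1-HIT; vc=[]
#4 0x53→b20/s0 MISS; vc=[]
#5 0x50→b20/s0 L1-HIT; vc=[]
#6 0x44→b17/s1 L1-HIT; vc=[]
#7 0x51→b20/s0 L1-HIT; vc=[]
#8 0x16→b5/s1 MISS; vc=[17]
#9 0x26→b9/s1 MISS; vc=[17,5]
#10 0x17→b5/s1 VC-HIT; vc=[17,9]
#11 0x16→b5/s1 L1-HIT; vc=[17,9]
#12 0x24→b9/s1 VC-HIT; vc=[17,5]
#13 0x15→b5/s1 VC-HIT; vc=[17,9]

VC = [17, 9]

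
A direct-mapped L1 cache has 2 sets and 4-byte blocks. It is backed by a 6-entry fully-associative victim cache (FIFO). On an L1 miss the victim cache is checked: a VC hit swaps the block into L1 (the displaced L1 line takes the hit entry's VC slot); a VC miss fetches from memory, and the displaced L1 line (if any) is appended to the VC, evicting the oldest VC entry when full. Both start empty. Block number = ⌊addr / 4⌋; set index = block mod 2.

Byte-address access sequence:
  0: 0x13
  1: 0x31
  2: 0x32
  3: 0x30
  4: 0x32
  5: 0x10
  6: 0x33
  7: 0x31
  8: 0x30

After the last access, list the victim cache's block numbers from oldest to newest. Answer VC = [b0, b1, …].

  [0] addr=0x13 blk=4 s=0: MISS | VC []
  [1] addr=0x31 blk=12 s=0: MISS | VC [4]
  [2] addr=0x32 blk=12 s=0: L1-HIT | VC [4]
  [3] addr=0x30 blk=12 s=0: L1-HIT | VC [4]
  [4] addr=0x32 blk=12 s=0: L1-HIT | VC [4]
  [5] addr=0x10 blk=4 s=0: VC-HIT | VC [12]
  [6] addr=0x33 blk=12 s=0: VC-HIT | VC [4]
  [7] addr=0x31 blk=12 s=0: L1-HIT | VC [4]
  [8] addr=0x30 blk=12 s=0: L1-HIT | VC [4]

VC = [4]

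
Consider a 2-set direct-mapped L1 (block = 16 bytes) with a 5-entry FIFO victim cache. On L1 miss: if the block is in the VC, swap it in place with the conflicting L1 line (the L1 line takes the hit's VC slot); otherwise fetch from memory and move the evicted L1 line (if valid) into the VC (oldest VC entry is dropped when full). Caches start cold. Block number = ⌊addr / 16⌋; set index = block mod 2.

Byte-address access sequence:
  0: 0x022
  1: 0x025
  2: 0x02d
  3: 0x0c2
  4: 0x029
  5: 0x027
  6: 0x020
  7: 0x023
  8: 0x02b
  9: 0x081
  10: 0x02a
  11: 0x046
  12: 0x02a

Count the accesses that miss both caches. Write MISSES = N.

MISSES = 4

0: 0x22 (blk 2, set 0) → MISS  vc=[]
1: 0x25 (blk 2, set 0) → L1-HIT  vc=[]
2: 0x2d (blk 2, set 0) → L1-HIT  vc=[]
3: 0xc2 (blk 12, set 0) → MISS  vc=[2]
4: 0x29 (blk 2, set 0) → VC-HIT  vc=[12]
5: 0x27 (blk 2, set 0) → L1-HIT  vc=[12]
6: 0x20 (blk 2, set 0) → L1-HIT  vc=[12]
7: 0x23 (blk 2, set 0) → L1-HIT  vc=[12]
8: 0x2b (blk 2, set 0) → L1-HIT  vc=[12]
9: 0x81 (blk 8, set 0) → MISS  vc=[12, 2]
10: 0x2a (blk 2, set 0) → VC-HIT  vc=[12, 8]
11: 0x46 (blk 4, set 0) → MISS  vc=[12, 8, 2]
12: 0x2a (blk 2, set 0) → VC-HIT  vc=[12, 8, 4]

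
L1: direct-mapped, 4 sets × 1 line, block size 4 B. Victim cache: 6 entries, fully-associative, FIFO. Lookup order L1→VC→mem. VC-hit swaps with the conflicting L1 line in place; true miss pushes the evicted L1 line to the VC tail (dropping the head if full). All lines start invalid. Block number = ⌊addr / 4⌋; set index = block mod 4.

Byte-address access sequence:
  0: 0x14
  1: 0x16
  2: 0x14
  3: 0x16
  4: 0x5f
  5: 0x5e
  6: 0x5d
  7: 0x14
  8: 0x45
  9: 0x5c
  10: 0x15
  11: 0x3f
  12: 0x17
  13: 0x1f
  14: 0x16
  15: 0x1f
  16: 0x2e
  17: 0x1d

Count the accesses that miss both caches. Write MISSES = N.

  [0] addr=0x14 blk=5 s=1: MISS | VC []
  [1] addr=0x16 blk=5 s=1: L1-HIT | VC []
  [2] addr=0x14 blk=5 s=1: L1-HIT | VC []
  [3] addr=0x16 blk=5 s=1: L1-HIT | VC []
  [4] addr=0x5f blk=23 s=3: MISS | VC []
  [5] addr=0x5e blk=23 s=3: L1-HIT | VC []
  [6] addr=0x5d blk=23 s=3: L1-HIT | VC []
  [7] addr=0x14 blk=5 s=1: L1-HIT | VC []
  [8] addr=0x45 blk=17 s=1: MISS | VC [5]
  [9] addr=0x5c blk=23 s=3: L1-HIT | VC [5]
  [10] addr=0x15 blk=5 s=1: VC-HIT | VC [17]
  [11] addr=0x3f blk=15 s=3: MISS | VC [17, 23]
  [12] addr=0x17 blk=5 s=1: L1-HIT | VC [17, 23]
  [13] addr=0x1f blk=7 s=3: MISS | VC [17, 23, 15]
  [14] addr=0x16 blk=5 s=1: L1-HIT | VC [17, 23, 15]
  [15] addr=0x1f blk=7 s=3: L1-HIT | VC [17, 23, 15]
  [16] addr=0x2e blk=11 s=3: MISS | VC [17, 23, 15, 7]
  [17] addr=0x1d blk=7 s=3: VC-HIT | VC [17, 23, 15, 11]

MISSES = 6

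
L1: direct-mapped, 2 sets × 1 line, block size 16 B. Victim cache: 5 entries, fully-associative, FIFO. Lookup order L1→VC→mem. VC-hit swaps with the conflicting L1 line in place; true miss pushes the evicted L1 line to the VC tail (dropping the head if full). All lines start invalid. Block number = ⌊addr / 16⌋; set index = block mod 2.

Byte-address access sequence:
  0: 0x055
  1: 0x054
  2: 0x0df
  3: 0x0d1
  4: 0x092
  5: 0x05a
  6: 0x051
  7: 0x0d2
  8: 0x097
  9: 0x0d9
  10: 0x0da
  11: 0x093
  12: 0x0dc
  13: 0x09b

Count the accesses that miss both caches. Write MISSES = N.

MISSES = 3

0: 0x55 (blk 5, set 1) → MISS  vc=[]
1: 0x54 (blk 5, set 1) → L1-HIT  vc=[]
2: 0xdf (blk 13, set 1) → MISS  vc=[5]
3: 0xd1 (blk 13, set 1) → L1-HIT  vc=[5]
4: 0x92 (blk 9, set 1) → MISS  vc=[5, 13]
5: 0x5a (blk 5, set 1) → VC-HIT  vc=[9, 13]
6: 0x51 (blk 5, set 1) → L1-HIT  vc=[9, 13]
7: 0xd2 (blk 13, set 1) → VC-HIT  vc=[9, 5]
8: 0x97 (blk 9, set 1) → VC-HIT  vc=[13, 5]
9: 0xd9 (blk 13, set 1) → VC-HIT  vc=[9, 5]
10: 0xda (blk 13, set 1) → L1-HIT  vc=[9, 5]
11: 0x93 (blk 9, set 1) → VC-HIT  vc=[13, 5]
12: 0xdc (blk 13, set 1) → VC-HIT  vc=[9, 5]
13: 0x9b (blk 9, set 1) → VC-HIT  vc=[13, 5]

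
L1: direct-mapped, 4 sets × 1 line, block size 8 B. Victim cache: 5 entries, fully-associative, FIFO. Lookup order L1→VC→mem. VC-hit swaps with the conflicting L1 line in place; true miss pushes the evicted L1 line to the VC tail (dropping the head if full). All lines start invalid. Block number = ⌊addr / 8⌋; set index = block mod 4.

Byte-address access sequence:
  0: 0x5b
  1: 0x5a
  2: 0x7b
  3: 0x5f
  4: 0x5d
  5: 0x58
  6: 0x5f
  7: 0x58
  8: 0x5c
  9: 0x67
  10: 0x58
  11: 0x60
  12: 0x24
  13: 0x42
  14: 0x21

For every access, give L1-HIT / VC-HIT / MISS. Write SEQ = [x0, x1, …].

0: 0x5b (blk 11, set 3) → MISS  vc=[]
1: 0x5a (blk 11, set 3) → L1-HIT  vc=[]
2: 0x7b (blk 15, set 3) → MISS  vc=[11]
3: 0x5f (blk 11, set 3) → VC-HIT  vc=[15]
4: 0x5d (blk 11, set 3) → L1-HIT  vc=[15]
5: 0x58 (blk 11, set 3) → L1-HIT  vc=[15]
6: 0x5f (blk 11, set 3) → L1-HIT  vc=[15]
7: 0x58 (blk 11, set 3) → L1-HIT  vc=[15]
8: 0x5c (blk 11, set 3) → L1-HIT  vc=[15]
9: 0x67 (blk 12, set 0) → MISS  vc=[15]
10: 0x58 (blk 11, set 3) → L1-HIT  vc=[15]
11: 0x60 (blk 12, set 0) → L1-HIT  vc=[15]
12: 0x24 (blk 4, set 0) → MISS  vc=[15, 12]
13: 0x42 (blk 8, set 0) → MISS  vc=[15, 12, 4]
14: 0x21 (blk 4, set 0) → VC-HIT  vc=[15, 12, 8]

SEQ = [MISS, L1-HIT, MISS, VC-HIT, L1-HIT, L1-HIT, L1-HIT, L1-HIT, L1-HIT, MISS, L1-HIT, L1-HIT, MISS, MISS, VC-HIT]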